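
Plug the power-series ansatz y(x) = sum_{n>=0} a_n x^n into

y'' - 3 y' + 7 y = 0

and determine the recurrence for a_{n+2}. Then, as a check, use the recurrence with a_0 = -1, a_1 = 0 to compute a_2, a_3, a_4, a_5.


Substitute y = sum_n a_n x^n.
y''(x) has coefficient (n+2)(n+1) a_{n+2} at x^n;
-3 y'(x) has coefficient -3 (n+1) a_{n+1} at x^n;
7 y(x) has coefficient 7 a_n at x^n.
Matching x^n: (n+2)(n+1) a_{n+2} - 3 (n+1) a_{n+1} + 7 a_n = 0.
Thus a_{n+2} = [3 (n+1) a_{n+1} - 7 a_n] / ((n+1)(n+2)).

Check with a_0 = -1, a_1 = 0 (apply the recurrence for n = 0, 1, 2, 3): a_0 = -1, a_1 = 0, a_2 = 7/2, a_3 = 7/2, a_4 = 7/12, a_5 = -7/8.

a_(n+2) = [3 (n+1) a_(n+1) - 7 a_n] / ((n+1)(n+2)); check: a_0 = -1, a_1 = 0, a_2 = 7/2, a_3 = 7/2, a_4 = 7/12, a_5 = -7/8


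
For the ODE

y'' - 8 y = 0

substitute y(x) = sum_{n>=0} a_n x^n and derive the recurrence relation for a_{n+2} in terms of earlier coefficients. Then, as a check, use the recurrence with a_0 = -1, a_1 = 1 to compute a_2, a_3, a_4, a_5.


Substitute y = sum_n a_n x^n into y'' + (const) y = 0.
y''(x) = sum_{n>=0} (n+2)(n+1) a_{n+2} x^n.
The ODE becomes sum_n [(n+2)(n+1) a_{n+2} - 8 a_n] x^n = 0.
Setting each coefficient to zero gives the recurrence:
  (n+2)(n+1) a_{n+2} - 8 a_n = 0,
  a_{n+2} = 8 / ((n+1)(n+2)) a_n.

Check with a_0 = -1, a_1 = 1 (apply the recurrence for n = 0, 1, 2, 3): a_0 = -1, a_1 = 1, a_2 = -4, a_3 = 4/3, a_4 = -8/3, a_5 = 8/15.

a_{n+2} = 8/((n+1)(n+2)) * a_n; check: a_0 = -1, a_1 = 1, a_2 = -4, a_3 = 4/3, a_4 = -8/3, a_5 = 8/15


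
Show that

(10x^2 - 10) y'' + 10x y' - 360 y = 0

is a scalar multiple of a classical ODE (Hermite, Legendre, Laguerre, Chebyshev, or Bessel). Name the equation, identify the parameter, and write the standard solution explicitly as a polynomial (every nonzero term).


All three coefficients share the factor -10; dividing through by -10 gives  (1 - x^2) y'' - x y' + 36 y = 0.
This matches the Chebyshev equation (1 - x^2) y'' - x y' + n^2 y = 0 (note the -x y' term, not -2x y') with n^2 = 36, so n = 6; the polynomial solution is T_6(x).
With y = sum_k a_k x^k, matching x^k gives (k+2)(k+1) a_{k+2} = (k^2 - n^2) a_k = (k - 6)(k + 6) a_k. The right side vanishes at k = 6, so the series with the parity of 6 terminates at degree 6.
Standard normalization: leading coefficient of T_n is 2^(n-1), so a_6 = 2^5 = 32. Work downward with a_k = (k+1)(k+2) a_{k+2} / ((k - 6)(k + 6)):
  a_4 = (5)(6)(32) / ((4 - 6)(4 + 6)) = 960/(-20) = -48
  a_2 = (3)(4)(-48) / ((2 - 6)(2 + 6)) = -576/(-32) = 18
  a_0 = (1)(2)(18) / ((0 - 6)(0 + 6)) = 36/(-36) = -1
Hence T_6(x) = 32 x^6 - 48 x^4 + 18 x^2 - 1.

T_6(x); series = 32 x^6 - 48 x^4 + 18 x^2 - 1


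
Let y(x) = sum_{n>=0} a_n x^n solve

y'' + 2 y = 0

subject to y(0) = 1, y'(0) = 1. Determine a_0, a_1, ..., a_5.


Ansatz: y(x) = sum_{n>=0} a_n x^n, so y'(x) = sum_{n>=1} n a_n x^(n-1) and y''(x) = sum_{n>=2} n(n-1) a_n x^(n-2).
Substitute into P(x) y'' + Q(x) y' + R(x) y = 0 with P(x) = 1, Q(x) = 0, R(x) = 2, and match powers of x.
Initial conditions: a_0 = 1, a_1 = 1.
Setting the coefficient of each power of x to zero and solving order by order (substituting the coefficients already found):
  x^0: 2 a_2 + 2 a_0 = 0  ->  2 a_2 = -2 a_0 = -2  ->  a_2 = -1
  x^1: 6 a_3 + 2 a_1 = 0  ->  6 a_3 = -2 a_1 = -2  ->  a_3 = -1/3
  x^2: 12 a_4 + 2 a_2 = 0  ->  12 a_4 = -2 a_2 = 2  ->  a_4 = 1/6
  x^3: 20 a_5 + 2 a_3 = 0  ->  20 a_5 = -2 a_3 = 2/3  ->  a_5 = 1/30
Truncated series: y(x) = 1 + x - x^2 - (1/3) x^3 + (1/6) x^4 + (1/30) x^5 + O(x^6).

a_0 = 1; a_1 = 1; a_2 = -1; a_3 = -1/3; a_4 = 1/6; a_5 = 1/30


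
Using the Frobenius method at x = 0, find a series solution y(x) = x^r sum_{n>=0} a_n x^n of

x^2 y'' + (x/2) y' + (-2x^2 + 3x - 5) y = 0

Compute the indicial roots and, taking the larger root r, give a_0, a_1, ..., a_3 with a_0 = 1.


Write in Frobenius form y'' + (p(x)/x) y' + (q(x)/x^2) y = 0:
  p(x) = 1/2,  q(x) = -2x^2 + 3x - 5.
Indicial equation: r(r-1) + (1/2) r + (-5) = 0 -> roots r_1 = 5/2, r_2 = -2.
Take r = r_1 = 5/2. Let y(x) = x^r sum_{n>=0} a_n x^n with a_0 = 1.
Substitute y = x^r sum a_n x^n and match x^{r+n}. The recurrence is
  D(n) a_n + 3 a_{n-1} - 2 a_{n-2} = 0,  where D(n) = (r+n)(r+n-1) + (1/2)(r+n) + (-5).
  a_n = [-3 a_{n-1} + 2 a_{n-2}] / D(n).
Since the indicial polynomial factors as (r - r_1)(r - r_2), D(n) = (r_1 + n - r_1)(r_1 + n - r_2) = n(n + 9/2).
Evaluating step by step (a_0 = 1):
  n = 1: D(1) = 1(1 + 9/2) = 11/2; numerator = -3(1) = -3; a_1 = (-3)/(11/2) = -6/11
  n = 2: D(2) = 2(2 + 9/2) = 13; numerator = -3(-6/11) + 2(1) = 40/11; a_2 = (40/11)/(13) = 40/143
  n = 3: D(3) = 3(3 + 9/2) = 45/2; numerator = -3(40/143) + 2(-6/11) = -276/143; a_3 = (-276/143)/(45/2) = -184/2145

r = 5/2; a_0 = 1; a_1 = -6/11; a_2 = 40/143; a_3 = -184/2145


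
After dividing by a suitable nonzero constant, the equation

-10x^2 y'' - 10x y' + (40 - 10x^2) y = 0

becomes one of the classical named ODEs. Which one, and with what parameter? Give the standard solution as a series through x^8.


All three coefficients share the factor -10; dividing through by -10 gives  x^2 y'' + x y' + (x^2 - 4) y = 0.
This matches the Bessel equation x^2 y'' + x y' + (x^2 - nu^2) y = 0 with nu^2 = 4, so nu = 2; the solution bounded at x = 0 is J_2(x).
Frobenius at x = 0: indicial roots ±nu; for r = nu the recurrence k(k + 2nu) c_k = -c_{k-2} gives the standard series J_nu(x) = sum_{k>=0} (-1)^k / (k! (k+nu)!) (x/2)^(2k+nu). Evaluate the first 4 terms:
  k = 0: (-1)^0 / (0! * 2! * 2^2) x^2 = 1/(1*2*4) x^2 = (1/8) x^2
  k = 1: (-1)^1 / (1! * 3! * 2^4) x^4 = -1/(1*6*16) x^4 = (-1/96) x^4
  k = 2: (-1)^2 / (2! * 4! * 2^6) x^6 = 1/(2*24*64) x^6 = (1/3072) x^6
  k = 3: (-1)^3 / (3! * 5! * 2^8) x^8 = -1/(6*120*256) x^8 = (-1/184320) x^8
Hence J_2(x) = -x^8/184320 + x^6/3072 - x^4/96 + x^2/8 + ....

J_2(x); series = -x^8/184320 + x^6/3072 - x^4/96 + x^2/8


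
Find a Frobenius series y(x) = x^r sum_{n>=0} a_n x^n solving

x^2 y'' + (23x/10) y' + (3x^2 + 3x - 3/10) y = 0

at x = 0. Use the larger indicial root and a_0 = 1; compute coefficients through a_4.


Write in Frobenius form y'' + (p(x)/x) y' + (q(x)/x^2) y = 0:
  p(x) = 23/10,  q(x) = 3x^2 + 3x - 3/10.
Indicial equation: r(r-1) + (23/10) r + (-3/10) = 0 -> roots r_1 = 1/5, r_2 = -3/2.
Take r = r_1 = 1/5. Let y(x) = x^r sum_{n>=0} a_n x^n with a_0 = 1.
Substitute y = x^r sum a_n x^n and match x^{r+n}. The recurrence is
  D(n) a_n + 3 a_{n-1} + 3 a_{n-2} = 0,  where D(n) = (r+n)(r+n-1) + (23/10)(r+n) + (-3/10).
  a_n = [-3 a_{n-1} - 3 a_{n-2}] / D(n).
Since the indicial polynomial factors as (r - r_1)(r - r_2), D(n) = (r_1 + n - r_1)(r_1 + n - r_2) = n(n + 17/10).
Evaluating step by step (a_0 = 1):
  n = 1: D(1) = 1(1 + 17/10) = 27/10; numerator = -3(1) = -3; a_1 = (-3)/(27/10) = -10/9
  n = 2: D(2) = 2(2 + 17/10) = 37/5; numerator = -3(-10/9) - 3(1) = 1/3; a_2 = (1/3)/(37/5) = 5/111
  n = 3: D(3) = 3(3 + 17/10) = 141/10; numerator = -3(5/111) - 3(-10/9) = 355/111; a_3 = (355/111)/(141/10) = 3550/15651
  n = 4: D(4) = 4(4 + 17/10) = 114/5; numerator = -3(3550/15651) - 3(5/111) = -115/141; a_4 = (-115/141)/(114/5) = -575/16074

r = 1/5; a_0 = 1; a_1 = -10/9; a_2 = 5/111; a_3 = 3550/15651; a_4 = -575/16074


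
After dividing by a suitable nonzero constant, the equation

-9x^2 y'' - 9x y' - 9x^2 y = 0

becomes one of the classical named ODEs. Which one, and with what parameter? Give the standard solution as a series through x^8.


All three coefficients share the factor -9; dividing through by -9 gives  x^2 y'' + x y' + x^2 y = 0.
This matches the Bessel equation x^2 y'' + x y' + (x^2 - nu^2) y = 0 with nu^2 = 0, so nu = 0; the solution bounded at x = 0 is J_0(x).
Frobenius at x = 0: indicial roots ±nu; for r = nu the recurrence k(k + 2nu) c_k = -c_{k-2} gives the standard series J_nu(x) = sum_{k>=0} (-1)^k / (k! (k+nu)!) (x/2)^(2k+nu). Evaluate the first 5 terms:
  k = 0: (-1)^0 / (0! * 0! * 2^0) x^0 = 1/(1*1*1) x^0 = (1) x^0
  k = 1: (-1)^1 / (1! * 1! * 2^2) x^2 = -1/(1*1*4) x^2 = (-1/4) x^2
  k = 2: (-1)^2 / (2! * 2! * 2^4) x^4 = 1/(2*2*16) x^4 = (1/64) x^4
  k = 3: (-1)^3 / (3! * 3! * 2^6) x^6 = -1/(6*6*64) x^6 = (-1/2304) x^6
  k = 4: (-1)^4 / (4! * 4! * 2^8) x^8 = 1/(24*24*256) x^8 = (1/147456) x^8
Hence J_0(x) = x^8/147456 - x^6/2304 + x^4/64 - x^2/4 + 1 + ....

J_0(x); series = x^8/147456 - x^6/2304 + x^4/64 - x^2/4 + 1


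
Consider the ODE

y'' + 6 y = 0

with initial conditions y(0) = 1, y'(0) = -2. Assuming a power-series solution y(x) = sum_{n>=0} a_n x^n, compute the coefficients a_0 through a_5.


Ansatz: y(x) = sum_{n>=0} a_n x^n, so y'(x) = sum_{n>=1} n a_n x^(n-1) and y''(x) = sum_{n>=2} n(n-1) a_n x^(n-2).
Substitute into P(x) y'' + Q(x) y' + R(x) y = 0 with P(x) = 1, Q(x) = 0, R(x) = 6, and match powers of x.
Initial conditions: a_0 = 1, a_1 = -2.
Setting the coefficient of each power of x to zero and solving order by order (substituting the coefficients already found):
  x^0: 2 a_2 + 6 a_0 = 0  ->  2 a_2 = -6 a_0 = -6  ->  a_2 = -3
  x^1: 6 a_3 + 6 a_1 = 0  ->  6 a_3 = -6 a_1 = 12  ->  a_3 = 2
  x^2: 12 a_4 + 6 a_2 = 0  ->  12 a_4 = -6 a_2 = 18  ->  a_4 = 3/2
  x^3: 20 a_5 + 6 a_3 = 0  ->  20 a_5 = -6 a_3 = -12  ->  a_5 = -3/5
Truncated series: y(x) = 1 - 2 x - 3 x^2 + 2 x^3 + (3/2) x^4 - (3/5) x^5 + O(x^6).

a_0 = 1; a_1 = -2; a_2 = -3; a_3 = 2; a_4 = 3/2; a_5 = -3/5


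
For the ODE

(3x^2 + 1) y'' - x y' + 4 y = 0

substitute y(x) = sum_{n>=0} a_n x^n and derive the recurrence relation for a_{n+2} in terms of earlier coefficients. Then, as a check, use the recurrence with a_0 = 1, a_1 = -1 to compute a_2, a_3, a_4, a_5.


Substitute y = sum_n a_n x^n.
(1 + 3 x^2) y'' contributes (n+2)(n+1) a_{n+2} + 3 n(n-1) a_n at x^n.
-x y'(x) contributes -n a_n at x^n.
4 y(x) contributes 4 a_n at x^n.
Matching x^n: (n+2)(n+1) a_{n+2} + (3 n(n-1) - n + 4) a_n = 0.
Thus a_{n+2} = (-3 n(n-1) + n - 4) / ((n+1)(n+2)) * a_n.

Check with a_0 = 1, a_1 = -1 (apply the recurrence for n = 0, 1, 2, 3): a_0 = 1, a_1 = -1, a_2 = -2, a_3 = 1/2, a_4 = 4/3, a_5 = -19/40.

a_(n+2) = (-3 n(n-1) + n - 4) / ((n+1)(n+2)) * a_n; check: a_0 = 1, a_1 = -1, a_2 = -2, a_3 = 1/2, a_4 = 4/3, a_5 = -19/40


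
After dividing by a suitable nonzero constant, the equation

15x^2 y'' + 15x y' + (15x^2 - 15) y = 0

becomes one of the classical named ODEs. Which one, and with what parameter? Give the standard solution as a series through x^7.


All three coefficients share the factor 15; dividing through by 15 gives  x^2 y'' + x y' + (x^2 - 1) y = 0.
This matches the Bessel equation x^2 y'' + x y' + (x^2 - nu^2) y = 0 with nu^2 = 1, so nu = 1; the solution bounded at x = 0 is J_1(x).
Frobenius at x = 0: indicial roots ±nu; for r = nu the recurrence k(k + 2nu) c_k = -c_{k-2} gives the standard series J_nu(x) = sum_{k>=0} (-1)^k / (k! (k+nu)!) (x/2)^(2k+nu). Evaluate the first 4 terms:
  k = 0: (-1)^0 / (0! * 1! * 2^1) x^1 = 1/(1*1*2) x^1 = (1/2) x^1
  k = 1: (-1)^1 / (1! * 2! * 2^3) x^3 = -1/(1*2*8) x^3 = (-1/16) x^3
  k = 2: (-1)^2 / (2! * 3! * 2^5) x^5 = 1/(2*6*32) x^5 = (1/384) x^5
  k = 3: (-1)^3 / (3! * 4! * 2^7) x^7 = -1/(6*24*128) x^7 = (-1/18432) x^7
Hence J_1(x) = -x^7/18432 + x^5/384 - x^3/16 + x/2 + ....

J_1(x); series = -x^7/18432 + x^5/384 - x^3/16 + x/2


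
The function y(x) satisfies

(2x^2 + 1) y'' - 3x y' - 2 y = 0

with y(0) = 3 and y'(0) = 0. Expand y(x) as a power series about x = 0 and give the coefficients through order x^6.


Ansatz: y(x) = sum_{n>=0} a_n x^n, so y'(x) = sum_{n>=1} n a_n x^(n-1) and y''(x) = sum_{n>=2} n(n-1) a_n x^(n-2).
Substitute into P(x) y'' + Q(x) y' + R(x) y = 0 with P(x) = 2x^2 + 1, Q(x) = -3x, R(x) = -2, and match powers of x.
Initial conditions: a_0 = 3, a_1 = 0.
Setting the coefficient of each power of x to zero and solving order by order (substituting the coefficients already found):
  x^0: 2 a_2 - 2 a_0 = 0  ->  2 a_2 = 2 a_0 = 6  ->  a_2 = 3
  x^1: 6 a_3 - 5 a_1 = 0  ->  6 a_3 = 5 a_1 = 0  ->  a_3 = 0
  x^2: 12 a_4 - 4 a_2 = 0  ->  12 a_4 = 4 a_2 = 12  ->  a_4 = 1
  x^3: 20 a_5 + a_3 = 0  ->  20 a_5 = -a_3 = 0  ->  a_5 = 0
  x^4: 30 a_6 + 10 a_4 = 0  ->  30 a_6 = -10 a_4 = -10  ->  a_6 = -1/3
Truncated series: y(x) = 3 + 3 x^2 + x^4 - (1/3) x^6 + O(x^7).

a_0 = 3; a_1 = 0; a_2 = 3; a_3 = 0; a_4 = 1; a_5 = 0; a_6 = -1/3


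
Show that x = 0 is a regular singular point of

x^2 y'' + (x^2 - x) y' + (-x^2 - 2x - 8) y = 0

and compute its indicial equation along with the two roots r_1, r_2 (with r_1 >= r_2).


Divide by x^2 to reach normal form y'' + P_1(x) y' + P_2(x) y = 0 with P_1(x) = 1 - 1/x and P_2(x) = -1 - 2/x - 8/x^2.
x = 0 is a singular point because the y'-coefficient 1 - 1/x has a pole at x = 0 and the y-coefficient -1 - 2/x - 8/x^2 has a pole at x = 0.
It is a regular singular point because x P_1(x) = p(x) = x - 1 and x^2 P_2(x) = q(x) = -x^2 - 2x - 8 are polynomials, hence analytic at x = 0.
p(0) = -1,  q(0) = -8.
Indicial equation: r(r-1) + p(0) r + q(0) = 0, i.e. r^2 + (p(0) - 1) r + q(0) = 0, i.e. r^2 - 2 r - 8 = 0.
Discriminant: (-2)^2 - 4(-8) = 36, so r = (2 ± 6)/2.
Solving: r_1 = 4, r_2 = -2.

indicial: r^2 - 2 r - 8 = 0; roots r_1 = 4, r_2 = -2


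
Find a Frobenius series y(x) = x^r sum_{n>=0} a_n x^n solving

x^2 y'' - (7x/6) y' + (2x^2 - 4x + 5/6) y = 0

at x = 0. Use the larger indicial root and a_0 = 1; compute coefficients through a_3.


Write in Frobenius form y'' + (p(x)/x) y' + (q(x)/x^2) y = 0:
  p(x) = -7/6,  q(x) = 2x^2 - 4x + 5/6.
Indicial equation: r(r-1) + (-7/6) r + (5/6) = 0 -> roots r_1 = 5/3, r_2 = 1/2.
Take r = r_1 = 5/3. Let y(x) = x^r sum_{n>=0} a_n x^n with a_0 = 1.
Substitute y = x^r sum a_n x^n and match x^{r+n}. The recurrence is
  D(n) a_n - 4 a_{n-1} + 2 a_{n-2} = 0,  where D(n) = (r+n)(r+n-1) + (-7/6)(r+n) + (5/6).
  a_n = [4 a_{n-1} - 2 a_{n-2}] / D(n).
Since the indicial polynomial factors as (r - r_1)(r - r_2), D(n) = (r_1 + n - r_1)(r_1 + n - r_2) = n(n + 7/6).
Evaluating step by step (a_0 = 1):
  n = 1: D(1) = 1(1 + 7/6) = 13/6; numerator = 4(1) = 4; a_1 = (4)/(13/6) = 24/13
  n = 2: D(2) = 2(2 + 7/6) = 19/3; numerator = 4(24/13) - 2(1) = 70/13; a_2 = (70/13)/(19/3) = 210/247
  n = 3: D(3) = 3(3 + 7/6) = 25/2; numerator = 4(210/247) - 2(24/13) = -72/247; a_3 = (-72/247)/(25/2) = -144/6175

r = 5/3; a_0 = 1; a_1 = 24/13; a_2 = 210/247; a_3 = -144/6175


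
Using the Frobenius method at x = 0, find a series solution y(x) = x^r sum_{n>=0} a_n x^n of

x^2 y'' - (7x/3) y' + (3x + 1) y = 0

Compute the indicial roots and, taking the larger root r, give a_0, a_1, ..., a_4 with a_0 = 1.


Write in Frobenius form y'' + (p(x)/x) y' + (q(x)/x^2) y = 0:
  p(x) = -7/3,  q(x) = 3x + 1.
Indicial equation: r(r-1) + (-7/3) r + (1) = 0 -> roots r_1 = 3, r_2 = 1/3.
Take r = r_1 = 3. Let y(x) = x^r sum_{n>=0} a_n x^n with a_0 = 1.
Substitute y = x^r sum a_n x^n and match x^{r+n}. The recurrence is
  D(n) a_n + 3 a_{n-1} = 0,  where D(n) = (r+n)(r+n-1) + (-7/3)(r+n) + (1).
  a_n = -3 / D(n) * a_{n-1}.
Since the indicial polynomial factors as (r - r_1)(r - r_2), D(n) = (r_1 + n - r_1)(r_1 + n - r_2) = n(n + 8/3).
Evaluating step by step (a_0 = 1):
  n = 1: D(1) = 1(1 + 8/3) = 11/3; numerator = -3(1) = -3; a_1 = (-3)/(11/3) = -9/11
  n = 2: D(2) = 2(2 + 8/3) = 28/3; numerator = -3(-9/11) = 27/11; a_2 = (27/11)/(28/3) = 81/308
  n = 3: D(3) = 3(3 + 8/3) = 17; numerator = -3(81/308) = -243/308; a_3 = (-243/308)/(17) = -243/5236
  n = 4: D(4) = 4(4 + 8/3) = 80/3; numerator = -3(-243/5236) = 729/5236; a_4 = (729/5236)/(80/3) = 2187/418880

r = 3; a_0 = 1; a_1 = -9/11; a_2 = 81/308; a_3 = -243/5236; a_4 = 2187/418880


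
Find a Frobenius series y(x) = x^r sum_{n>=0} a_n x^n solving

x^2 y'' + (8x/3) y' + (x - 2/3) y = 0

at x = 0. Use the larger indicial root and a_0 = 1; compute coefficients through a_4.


Write in Frobenius form y'' + (p(x)/x) y' + (q(x)/x^2) y = 0:
  p(x) = 8/3,  q(x) = x - 2/3.
Indicial equation: r(r-1) + (8/3) r + (-2/3) = 0 -> roots r_1 = 1/3, r_2 = -2.
Take r = r_1 = 1/3. Let y(x) = x^r sum_{n>=0} a_n x^n with a_0 = 1.
Substitute y = x^r sum a_n x^n and match x^{r+n}. The recurrence is
  D(n) a_n + 1 a_{n-1} = 0,  where D(n) = (r+n)(r+n-1) + (8/3)(r+n) + (-2/3).
  a_n = -1 / D(n) * a_{n-1}.
Since the indicial polynomial factors as (r - r_1)(r - r_2), D(n) = (r_1 + n - r_1)(r_1 + n - r_2) = n(n + 7/3).
Evaluating step by step (a_0 = 1):
  n = 1: D(1) = 1(1 + 7/3) = 10/3; numerator = -1(1) = -1; a_1 = (-1)/(10/3) = -3/10
  n = 2: D(2) = 2(2 + 7/3) = 26/3; numerator = -1(-3/10) = 3/10; a_2 = (3/10)/(26/3) = 9/260
  n = 3: D(3) = 3(3 + 7/3) = 16; numerator = -1(9/260) = -9/260; a_3 = (-9/260)/(16) = -9/4160
  n = 4: D(4) = 4(4 + 7/3) = 76/3; numerator = -1(-9/4160) = 9/4160; a_4 = (9/4160)/(76/3) = 27/316160

r = 1/3; a_0 = 1; a_1 = -3/10; a_2 = 9/260; a_3 = -9/4160; a_4 = 27/316160


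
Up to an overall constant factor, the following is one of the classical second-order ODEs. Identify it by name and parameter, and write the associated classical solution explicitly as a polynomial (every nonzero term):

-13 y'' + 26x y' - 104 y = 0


All three coefficients share the factor -13; dividing through by -13 gives  y'' - 2x y' + 8 y = 0.
This matches the Hermite equation y'' - 2x y' + 2n y = 0 with 2n = 8, so n = 4; the polynomial solution is H_4(x).
With y = sum_k a_k x^k, matching x^k gives (k+2)(k+1) a_{k+2} = 2(k - n) a_k = 2(k - 4) a_k. The right side vanishes at k = 4, so the series with the parity of 4 terminates at degree 4.
Standard normalization: leading coefficient of H_n is 2^n, so a_4 = 2^4 = 16. Work downward with a_k = (k+1)(k+2) a_{k+2} / (2(k - n)):
  a_2 = (3)(4)(16) / (2(2 - 4)) = 192/(-4) = -48
  a_0 = (1)(2)(-48) / (2(0 - 4)) = -96/(-8) = 12
Hence H_4(x) = 16 x^4 - 48 x^2 + 12.

H_4(x); series = 16 x^4 - 48 x^2 + 12


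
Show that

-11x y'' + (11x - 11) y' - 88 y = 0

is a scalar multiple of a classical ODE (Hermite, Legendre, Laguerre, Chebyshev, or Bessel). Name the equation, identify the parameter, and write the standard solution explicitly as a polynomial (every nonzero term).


All three coefficients share the factor -11; dividing through by -11 gives  x y'' + (1 - x) y' + 8 y = 0.
This matches the Laguerre equation x y'' + (1 - x) y' + n y = 0 with n = 8; the polynomial solution is L_8(x).
With y = sum_k a_k x^k, matching x^k gives (k+1)k a_{k+1} + (k+1) a_{k+1} - k a_k + n a_k = 0, i.e. (k+1)^2 a_{k+1} = (k - n) a_k = (k - 8) a_k. The right side vanishes at k = 8, so the series terminates at degree 8.
Standard normalization L_n(0) = 1 gives a_0 = 1. Work upward with a_{k+1} = (k - 8) a_k / (k+1)^2:
  a_1 = (0 - 8)(1) / 1^2 = -8/1 = -8
  a_2 = (1 - 8)(-8) / 2^2 = 56/4 = 14
  a_3 = (2 - 8)(14) / 3^2 = -84/9 = -28/3
  a_4 = (3 - 8)(-28/3) / 4^2 = (140/3)/16 = 35/12
  a_5 = (4 - 8)(35/12) / 5^2 = (-35/3)/25 = -7/15
  a_6 = (5 - 8)(-7/15) / 6^2 = (7/5)/36 = 7/180
  a_7 = (6 - 8)(7/180) / 7^2 = (-7/90)/49 = -1/630
  a_8 = (7 - 8)(-1/630) / 8^2 = (1/630)/64 = 1/40320
Hence L_8(x) = x^8/40320 - x^7/630 + 7 x^6/180 - 7 x^5/15 + 35 x^4/12 - 28 x^3/3 + 14 x^2 - 8 x + 1.

L_8(x); series = x^8/40320 - x^7/630 + 7 x^6/180 - 7 x^5/15 + 35 x^4/12 - 28 x^3/3 + 14 x^2 - 8 x + 1


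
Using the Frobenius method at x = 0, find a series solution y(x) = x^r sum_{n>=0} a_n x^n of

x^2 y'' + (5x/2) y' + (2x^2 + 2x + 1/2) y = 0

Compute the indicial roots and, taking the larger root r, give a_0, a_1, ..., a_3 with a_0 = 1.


Write in Frobenius form y'' + (p(x)/x) y' + (q(x)/x^2) y = 0:
  p(x) = 5/2,  q(x) = 2x^2 + 2x + 1/2.
Indicial equation: r(r-1) + (5/2) r + (1/2) = 0 -> roots r_1 = -1/2, r_2 = -1.
Take r = r_1 = -1/2. Let y(x) = x^r sum_{n>=0} a_n x^n with a_0 = 1.
Substitute y = x^r sum a_n x^n and match x^{r+n}. The recurrence is
  D(n) a_n + 2 a_{n-1} + 2 a_{n-2} = 0,  where D(n) = (r+n)(r+n-1) + (5/2)(r+n) + (1/2).
  a_n = [-2 a_{n-1} - 2 a_{n-2}] / D(n).
Since the indicial polynomial factors as (r - r_1)(r - r_2), D(n) = (r_1 + n - r_1)(r_1 + n - r_2) = n(n + 1/2).
Evaluating step by step (a_0 = 1):
  n = 1: D(1) = 1(1 + 1/2) = 3/2; numerator = -2(1) = -2; a_1 = (-2)/(3/2) = -4/3
  n = 2: D(2) = 2(2 + 1/2) = 5; numerator = -2(-4/3) - 2(1) = 2/3; a_2 = (2/3)/(5) = 2/15
  n = 3: D(3) = 3(3 + 1/2) = 21/2; numerator = -2(2/15) - 2(-4/3) = 12/5; a_3 = (12/5)/(21/2) = 8/35

r = -1/2; a_0 = 1; a_1 = -4/3; a_2 = 2/15; a_3 = 8/35


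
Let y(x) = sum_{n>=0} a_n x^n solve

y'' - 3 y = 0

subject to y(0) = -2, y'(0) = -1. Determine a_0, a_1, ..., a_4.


Ansatz: y(x) = sum_{n>=0} a_n x^n, so y'(x) = sum_{n>=1} n a_n x^(n-1) and y''(x) = sum_{n>=2} n(n-1) a_n x^(n-2).
Substitute into P(x) y'' + Q(x) y' + R(x) y = 0 with P(x) = 1, Q(x) = 0, R(x) = -3, and match powers of x.
Initial conditions: a_0 = -2, a_1 = -1.
Setting the coefficient of each power of x to zero and solving order by order (substituting the coefficients already found):
  x^0: 2 a_2 - 3 a_0 = 0  ->  2 a_2 = 3 a_0 = -6  ->  a_2 = -3
  x^1: 6 a_3 - 3 a_1 = 0  ->  6 a_3 = 3 a_1 = -3  ->  a_3 = -1/2
  x^2: 12 a_4 - 3 a_2 = 0  ->  12 a_4 = 3 a_2 = -9  ->  a_4 = -3/4
Truncated series: y(x) = -2 - x - 3 x^2 - (1/2) x^3 - (3/4) x^4 + O(x^5).

a_0 = -2; a_1 = -1; a_2 = -3; a_3 = -1/2; a_4 = -3/4


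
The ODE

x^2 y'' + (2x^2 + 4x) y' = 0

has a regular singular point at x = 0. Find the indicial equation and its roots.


Divide by x^2 to reach normal form y'' + P_1(x) y' + P_2(x) y = 0 with P_1(x) = 2 + 4/x and P_2(x) = 0.
x = 0 is a singular point because the y'-coefficient 2 + 4/x has a pole at x = 0.
It is a regular singular point because x P_1(x) = p(x) = 2x + 4 and x^2 P_2(x) = q(x) = 0 are polynomials, hence analytic at x = 0.
p(0) = 4,  q(0) = 0.
Indicial equation: r(r-1) + p(0) r + q(0) = 0, i.e. r^2 + (p(0) - 1) r + q(0) = 0, i.e. r^2 + 3 r = 0.
Discriminant: (3)^2 - 4(0) = 9, so r = (-3 ± 3)/2.
Solving: r_1 = 0, r_2 = -3.

indicial: r^2 + 3 r = 0; roots r_1 = 0, r_2 = -3


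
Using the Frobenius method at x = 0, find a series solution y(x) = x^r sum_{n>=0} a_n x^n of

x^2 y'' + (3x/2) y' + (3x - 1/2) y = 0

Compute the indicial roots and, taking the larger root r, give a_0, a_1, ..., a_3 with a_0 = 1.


Write in Frobenius form y'' + (p(x)/x) y' + (q(x)/x^2) y = 0:
  p(x) = 3/2,  q(x) = 3x - 1/2.
Indicial equation: r(r-1) + (3/2) r + (-1/2) = 0 -> roots r_1 = 1/2, r_2 = -1.
Take r = r_1 = 1/2. Let y(x) = x^r sum_{n>=0} a_n x^n with a_0 = 1.
Substitute y = x^r sum a_n x^n and match x^{r+n}. The recurrence is
  D(n) a_n + 3 a_{n-1} = 0,  where D(n) = (r+n)(r+n-1) + (3/2)(r+n) + (-1/2).
  a_n = -3 / D(n) * a_{n-1}.
Since the indicial polynomial factors as (r - r_1)(r - r_2), D(n) = (r_1 + n - r_1)(r_1 + n - r_2) = n(n + 3/2).
Evaluating step by step (a_0 = 1):
  n = 1: D(1) = 1(1 + 3/2) = 5/2; numerator = -3(1) = -3; a_1 = (-3)/(5/2) = -6/5
  n = 2: D(2) = 2(2 + 3/2) = 7; numerator = -3(-6/5) = 18/5; a_2 = (18/5)/(7) = 18/35
  n = 3: D(3) = 3(3 + 3/2) = 27/2; numerator = -3(18/35) = -54/35; a_3 = (-54/35)/(27/2) = -4/35

r = 1/2; a_0 = 1; a_1 = -6/5; a_2 = 18/35; a_3 = -4/35


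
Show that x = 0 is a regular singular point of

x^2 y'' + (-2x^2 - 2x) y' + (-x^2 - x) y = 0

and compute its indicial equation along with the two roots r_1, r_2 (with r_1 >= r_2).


Divide by x^2 to reach normal form y'' + P_1(x) y' + P_2(x) y = 0 with P_1(x) = -2 - 2/x and P_2(x) = -1 - 1/x.
x = 0 is a singular point because the y'-coefficient -2 - 2/x has a pole at x = 0 and the y-coefficient -1 - 1/x has a pole at x = 0.
It is a regular singular point because x P_1(x) = p(x) = -2x - 2 and x^2 P_2(x) = q(x) = -x^2 - x are polynomials, hence analytic at x = 0.
p(0) = -2,  q(0) = 0.
Indicial equation: r(r-1) + p(0) r + q(0) = 0, i.e. r^2 + (p(0) - 1) r + q(0) = 0, i.e. r^2 - 3 r = 0.
Discriminant: (-3)^2 - 4(0) = 9, so r = (3 ± 3)/2.
Solving: r_1 = 3, r_2 = 0.

indicial: r^2 - 3 r = 0; roots r_1 = 3, r_2 = 0


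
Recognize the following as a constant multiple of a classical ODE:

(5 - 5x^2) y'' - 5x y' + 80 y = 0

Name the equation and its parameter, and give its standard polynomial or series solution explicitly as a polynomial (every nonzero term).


All three coefficients share the factor 5; dividing through by 5 gives  (1 - x^2) y'' - x y' + 16 y = 0.
This matches the Chebyshev equation (1 - x^2) y'' - x y' + n^2 y = 0 (note the -x y' term, not -2x y') with n^2 = 16, so n = 4; the polynomial solution is T_4(x).
With y = sum_k a_k x^k, matching x^k gives (k+2)(k+1) a_{k+2} = (k^2 - n^2) a_k = (k - 4)(k + 4) a_k. The right side vanishes at k = 4, so the series with the parity of 4 terminates at degree 4.
Standard normalization: leading coefficient of T_n is 2^(n-1), so a_4 = 2^3 = 8. Work downward with a_k = (k+1)(k+2) a_{k+2} / ((k - 4)(k + 4)):
  a_2 = (3)(4)(8) / ((2 - 4)(2 + 4)) = 96/(-12) = -8
  a_0 = (1)(2)(-8) / ((0 - 4)(0 + 4)) = -16/(-16) = 1
Hence T_4(x) = 8 x^4 - 8 x^2 + 1.

T_4(x); series = 8 x^4 - 8 x^2 + 1


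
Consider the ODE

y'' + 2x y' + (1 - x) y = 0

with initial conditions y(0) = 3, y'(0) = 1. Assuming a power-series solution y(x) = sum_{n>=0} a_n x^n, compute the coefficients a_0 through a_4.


Ansatz: y(x) = sum_{n>=0} a_n x^n, so y'(x) = sum_{n>=1} n a_n x^(n-1) and y''(x) = sum_{n>=2} n(n-1) a_n x^(n-2).
Substitute into P(x) y'' + Q(x) y' + R(x) y = 0 with P(x) = 1, Q(x) = 2x, R(x) = 1 - x, and match powers of x.
Initial conditions: a_0 = 3, a_1 = 1.
Setting the coefficient of each power of x to zero and solving order by order (substituting the coefficients already found):
  x^0: 2 a_2 + a_0 = 0  ->  2 a_2 = -a_0 = -3  ->  a_2 = -3/2
  x^1: 6 a_3 + 3 a_1 - a_0 = 0  ->  6 a_3 = -3 a_1 + a_0 = 0  ->  a_3 = 0
  x^2: 12 a_4 + 5 a_2 - a_1 = 0  ->  12 a_4 = -5 a_2 + a_1 = 17/2  ->  a_4 = 17/24
Truncated series: y(x) = 3 + x - (3/2) x^2 + (17/24) x^4 + O(x^5).

a_0 = 3; a_1 = 1; a_2 = -3/2; a_3 = 0; a_4 = 17/24


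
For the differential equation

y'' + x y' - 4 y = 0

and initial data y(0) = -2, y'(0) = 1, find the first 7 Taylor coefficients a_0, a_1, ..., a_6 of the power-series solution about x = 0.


Ansatz: y(x) = sum_{n>=0} a_n x^n, so y'(x) = sum_{n>=1} n a_n x^(n-1) and y''(x) = sum_{n>=2} n(n-1) a_n x^(n-2).
Substitute into P(x) y'' + Q(x) y' + R(x) y = 0 with P(x) = 1, Q(x) = x, R(x) = -4, and match powers of x.
Initial conditions: a_0 = -2, a_1 = 1.
Setting the coefficient of each power of x to zero and solving order by order (substituting the coefficients already found):
  x^0: 2 a_2 - 4 a_0 = 0  ->  2 a_2 = 4 a_0 = -8  ->  a_2 = -4
  x^1: 6 a_3 - 3 a_1 = 0  ->  6 a_3 = 3 a_1 = 3  ->  a_3 = 1/2
  x^2: 12 a_4 - 2 a_2 = 0  ->  12 a_4 = 2 a_2 = -8  ->  a_4 = -2/3
  x^3: 20 a_5 - a_3 = 0  ->  20 a_5 = a_3 = 1/2  ->  a_5 = 1/40
  x^4: 30 a_6 = 0  ->  a_6 = 0
Truncated series: y(x) = -2 + x - 4 x^2 + (1/2) x^3 - (2/3) x^4 + (1/40) x^5 + O(x^7).

a_0 = -2; a_1 = 1; a_2 = -4; a_3 = 1/2; a_4 = -2/3; a_5 = 1/40; a_6 = 0


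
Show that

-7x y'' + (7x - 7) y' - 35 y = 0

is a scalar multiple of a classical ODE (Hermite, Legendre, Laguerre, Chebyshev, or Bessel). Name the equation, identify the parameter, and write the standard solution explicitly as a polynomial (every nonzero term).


All three coefficients share the factor -7; dividing through by -7 gives  x y'' + (1 - x) y' + 5 y = 0.
This matches the Laguerre equation x y'' + (1 - x) y' + n y = 0 with n = 5; the polynomial solution is L_5(x).
With y = sum_k a_k x^k, matching x^k gives (k+1)k a_{k+1} + (k+1) a_{k+1} - k a_k + n a_k = 0, i.e. (k+1)^2 a_{k+1} = (k - n) a_k = (k - 5) a_k. The right side vanishes at k = 5, so the series terminates at degree 5.
Standard normalization L_n(0) = 1 gives a_0 = 1. Work upward with a_{k+1} = (k - 5) a_k / (k+1)^2:
  a_1 = (0 - 5)(1) / 1^2 = -5/1 = -5
  a_2 = (1 - 5)(-5) / 2^2 = 20/4 = 5
  a_3 = (2 - 5)(5) / 3^2 = -15/9 = -5/3
  a_4 = (3 - 5)(-5/3) / 4^2 = (10/3)/16 = 5/24
  a_5 = (4 - 5)(5/24) / 5^2 = (-5/24)/25 = -1/120
Hence L_5(x) = -x^5/120 + 5 x^4/24 - 5 x^3/3 + 5 x^2 - 5 x + 1.

L_5(x); series = -x^5/120 + 5 x^4/24 - 5 x^3/3 + 5 x^2 - 5 x + 1


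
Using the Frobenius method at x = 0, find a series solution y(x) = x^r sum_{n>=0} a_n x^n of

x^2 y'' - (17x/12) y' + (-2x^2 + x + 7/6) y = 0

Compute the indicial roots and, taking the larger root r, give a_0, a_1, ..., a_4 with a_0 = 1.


Write in Frobenius form y'' + (p(x)/x) y' + (q(x)/x^2) y = 0:
  p(x) = -17/12,  q(x) = -2x^2 + x + 7/6.
Indicial equation: r(r-1) + (-17/12) r + (7/6) = 0 -> roots r_1 = 7/4, r_2 = 2/3.
Take r = r_1 = 7/4. Let y(x) = x^r sum_{n>=0} a_n x^n with a_0 = 1.
Substitute y = x^r sum a_n x^n and match x^{r+n}. The recurrence is
  D(n) a_n + 1 a_{n-1} - 2 a_{n-2} = 0,  where D(n) = (r+n)(r+n-1) + (-17/12)(r+n) + (7/6).
  a_n = [-1 a_{n-1} + 2 a_{n-2}] / D(n).
Since the indicial polynomial factors as (r - r_1)(r - r_2), D(n) = (r_1 + n - r_1)(r_1 + n - r_2) = n(n + 13/12).
Evaluating step by step (a_0 = 1):
  n = 1: D(1) = 1(1 + 13/12) = 25/12; numerator = -1(1) = -1; a_1 = (-1)/(25/12) = -12/25
  n = 2: D(2) = 2(2 + 13/12) = 37/6; numerator = -1(-12/25) + 2(1) = 62/25; a_2 = (62/25)/(37/6) = 372/925
  n = 3: D(3) = 3(3 + 13/12) = 49/4; numerator = -1(372/925) + 2(-12/25) = -252/185; a_3 = (-252/185)/(49/4) = -144/1295
  n = 4: D(4) = 4(4 + 13/12) = 61/3; numerator = -1(-144/1295) + 2(372/925) = 5928/6475; a_4 = (5928/6475)/(61/3) = 17784/394975

r = 7/4; a_0 = 1; a_1 = -12/25; a_2 = 372/925; a_3 = -144/1295; a_4 = 17784/394975


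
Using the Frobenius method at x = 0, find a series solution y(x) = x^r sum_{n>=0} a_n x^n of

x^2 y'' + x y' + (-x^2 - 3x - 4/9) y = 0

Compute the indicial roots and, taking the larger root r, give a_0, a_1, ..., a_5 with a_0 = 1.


Write in Frobenius form y'' + (p(x)/x) y' + (q(x)/x^2) y = 0:
  p(x) = 1,  q(x) = -x^2 - 3x - 4/9.
Indicial equation: r(r-1) + (1) r + (-4/9) = 0 -> roots r_1 = 2/3, r_2 = -2/3.
Take r = r_1 = 2/3. Let y(x) = x^r sum_{n>=0} a_n x^n with a_0 = 1.
Substitute y = x^r sum a_n x^n and match x^{r+n}. The recurrence is
  D(n) a_n - 3 a_{n-1} - 1 a_{n-2} = 0,  where D(n) = (r+n)(r+n-1) + (1)(r+n) + (-4/9).
  a_n = [3 a_{n-1} + 1 a_{n-2}] / D(n).
Since the indicial polynomial factors as (r - r_1)(r - r_2), D(n) = (r_1 + n - r_1)(r_1 + n - r_2) = n(n + 4/3).
Evaluating step by step (a_0 = 1):
  n = 1: D(1) = 1(1 + 4/3) = 7/3; numerator = 3(1) = 3; a_1 = (3)/(7/3) = 9/7
  n = 2: D(2) = 2(2 + 4/3) = 20/3; numerator = 3(9/7) + 1(1) = 34/7; a_2 = (34/7)/(20/3) = 51/70
  n = 3: D(3) = 3(3 + 4/3) = 13; numerator = 3(51/70) + 1(9/7) = 243/70; a_3 = (243/70)/(13) = 243/910
  n = 4: D(4) = 4(4 + 4/3) = 64/3; numerator = 3(243/910) + 1(51/70) = 696/455; a_4 = (696/455)/(64/3) = 261/3640
  n = 5: D(5) = 5(5 + 4/3) = 95/3; numerator = 3(261/3640) + 1(243/910) = 27/56; a_5 = (27/56)/(95/3) = 81/5320

r = 2/3; a_0 = 1; a_1 = 9/7; a_2 = 51/70; a_3 = 243/910; a_4 = 261/3640; a_5 = 81/5320


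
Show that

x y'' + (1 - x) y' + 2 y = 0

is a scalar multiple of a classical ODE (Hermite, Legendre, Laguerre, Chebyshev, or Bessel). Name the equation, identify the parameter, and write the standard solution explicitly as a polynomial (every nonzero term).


The equation is already in a standard form:  x y'' + (1 - x) y' + 2 y = 0.
This matches the Laguerre equation x y'' + (1 - x) y' + n y = 0 with n = 2; the polynomial solution is L_2(x).
With y = sum_k a_k x^k, matching x^k gives (k+1)k a_{k+1} + (k+1) a_{k+1} - k a_k + n a_k = 0, i.e. (k+1)^2 a_{k+1} = (k - n) a_k = (k - 2) a_k. The right side vanishes at k = 2, so the series terminates at degree 2.
Standard normalization L_n(0) = 1 gives a_0 = 1. Work upward with a_{k+1} = (k - 2) a_k / (k+1)^2:
  a_1 = (0 - 2)(1) / 1^2 = -2/1 = -2
  a_2 = (1 - 2)(-2) / 2^2 = 2/4 = 1/2
Hence L_2(x) = x^2/2 - 2 x + 1.

L_2(x); series = x^2/2 - 2 x + 1


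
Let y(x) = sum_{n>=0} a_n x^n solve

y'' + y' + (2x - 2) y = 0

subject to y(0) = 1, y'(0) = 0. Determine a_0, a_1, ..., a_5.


Ansatz: y(x) = sum_{n>=0} a_n x^n, so y'(x) = sum_{n>=1} n a_n x^(n-1) and y''(x) = sum_{n>=2} n(n-1) a_n x^(n-2).
Substitute into P(x) y'' + Q(x) y' + R(x) y = 0 with P(x) = 1, Q(x) = 1, R(x) = 2x - 2, and match powers of x.
Initial conditions: a_0 = 1, a_1 = 0.
Setting the coefficient of each power of x to zero and solving order by order (substituting the coefficients already found):
  x^0: 2 a_2 + a_1 - 2 a_0 = 0  ->  2 a_2 = -a_1 + 2 a_0 = 2  ->  a_2 = 1
  x^1: 6 a_3 + 2 a_2 - 2 a_1 + 2 a_0 = 0  ->  6 a_3 = -2 a_2 + 2 a_1 - 2 a_0 = -4  ->  a_3 = -2/3
  x^2: 12 a_4 + 3 a_3 - 2 a_2 + 2 a_1 = 0  ->  12 a_4 = -3 a_3 + 2 a_2 - 2 a_1 = 4  ->  a_4 = 1/3
  x^3: 20 a_5 + 4 a_4 - 2 a_3 + 2 a_2 = 0  ->  20 a_5 = -4 a_4 + 2 a_3 - 2 a_2 = -14/3  ->  a_5 = -7/30
Truncated series: y(x) = 1 + x^2 - (2/3) x^3 + (1/3) x^4 - (7/30) x^5 + O(x^6).

a_0 = 1; a_1 = 0; a_2 = 1; a_3 = -2/3; a_4 = 1/3; a_5 = -7/30


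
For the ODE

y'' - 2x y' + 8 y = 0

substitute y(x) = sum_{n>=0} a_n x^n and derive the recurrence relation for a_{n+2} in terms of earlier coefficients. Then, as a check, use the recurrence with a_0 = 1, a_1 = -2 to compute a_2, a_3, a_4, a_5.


Substitute y = sum_n a_n x^n.
y''(x) has coefficient (n+2)(n+1) a_{n+2} at x^n;
-2 x y'(x) has coefficient -2 n a_n at x^n (shift);
8 y(x) has coefficient 8 a_n at x^n.
Matching x^n: (n+2)(n+1) a_{n+2} + (-2n + 8) a_n = 0.
Thus a_{n+2} = (2n - 8) / ((n+1)(n+2)) * a_n.

Check with a_0 = 1, a_1 = -2 (apply the recurrence for n = 0, 1, 2, 3): a_0 = 1, a_1 = -2, a_2 = -4, a_3 = 2, a_4 = 4/3, a_5 = -1/5.

a_(n+2) = (2n - 8) / ((n+1)(n+2)) * a_n; check: a_0 = 1, a_1 = -2, a_2 = -4, a_3 = 2, a_4 = 4/3, a_5 = -1/5


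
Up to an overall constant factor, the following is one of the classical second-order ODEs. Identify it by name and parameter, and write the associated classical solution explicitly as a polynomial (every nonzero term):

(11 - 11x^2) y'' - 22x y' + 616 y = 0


All three coefficients share the factor 11; dividing through by 11 gives  (1 - x^2) y'' - 2x y' + 56 y = 0.
This matches the Legendre equation (1 - x^2) y'' - 2x y' + n(n+1) y = 0 (note the -2x y' term) with n(n+1) = 56, so n = 7; the polynomial solution is P_7(x).
With y = sum_k a_k x^k, matching x^k gives (k+2)(k+1) a_{k+2} = [k(k+1) - n(n+1)] a_k = (k - 7)(k + 8) a_k. The right side vanishes at k = 7, so the series with the parity of 7 terminates at degree 7.
Standard normalization (P_n(1) = 1): leading coefficient (2n)!/(2^n (n!)^2) = 87178291200/(128*25401600) = 429/16, so a_7 = 429/16. Work downward with a_k = (k+1)(k+2) a_{k+2} / ((k - 7)(k + 8)):
  a_5 = (6)(7)(429/16) / ((5 - 7)(5 + 8)) = (9009/8)/(-26) = -693/16
  a_3 = (4)(5)(-693/16) / ((3 - 7)(3 + 8)) = (-3465/4)/(-44) = 315/16
  a_1 = (2)(3)(315/16) / ((1 - 7)(1 + 8)) = (945/8)/(-54) = -35/16
Hence P_7(x) = 429 x^7/16 - 693 x^5/16 + 315 x^3/16 - 35 x/16.

P_7(x); series = 429 x^7/16 - 693 x^5/16 + 315 x^3/16 - 35 x/16


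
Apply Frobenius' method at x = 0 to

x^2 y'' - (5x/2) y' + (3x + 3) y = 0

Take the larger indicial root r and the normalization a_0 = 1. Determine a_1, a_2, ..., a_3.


Write in Frobenius form y'' + (p(x)/x) y' + (q(x)/x^2) y = 0:
  p(x) = -5/2,  q(x) = 3x + 3.
Indicial equation: r(r-1) + (-5/2) r + (3) = 0 -> roots r_1 = 2, r_2 = 3/2.
Take r = r_1 = 2. Let y(x) = x^r sum_{n>=0} a_n x^n with a_0 = 1.
Substitute y = x^r sum a_n x^n and match x^{r+n}. The recurrence is
  D(n) a_n + 3 a_{n-1} = 0,  where D(n) = (r+n)(r+n-1) + (-5/2)(r+n) + (3).
  a_n = -3 / D(n) * a_{n-1}.
Since the indicial polynomial factors as (r - r_1)(r - r_2), D(n) = (r_1 + n - r_1)(r_1 + n - r_2) = n(n + 1/2).
Evaluating step by step (a_0 = 1):
  n = 1: D(1) = 1(1 + 1/2) = 3/2; numerator = -3(1) = -3; a_1 = (-3)/(3/2) = -2
  n = 2: D(2) = 2(2 + 1/2) = 5; numerator = -3(-2) = 6; a_2 = (6)/(5) = 6/5
  n = 3: D(3) = 3(3 + 1/2) = 21/2; numerator = -3(6/5) = -18/5; a_3 = (-18/5)/(21/2) = -12/35

r = 2; a_0 = 1; a_1 = -2; a_2 = 6/5; a_3 = -12/35


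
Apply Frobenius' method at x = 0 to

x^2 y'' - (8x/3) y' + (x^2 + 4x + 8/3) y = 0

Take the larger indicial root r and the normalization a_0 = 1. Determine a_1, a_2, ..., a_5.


Write in Frobenius form y'' + (p(x)/x) y' + (q(x)/x^2) y = 0:
  p(x) = -8/3,  q(x) = x^2 + 4x + 8/3.
Indicial equation: r(r-1) + (-8/3) r + (8/3) = 0 -> roots r_1 = 8/3, r_2 = 1.
Take r = r_1 = 8/3. Let y(x) = x^r sum_{n>=0} a_n x^n with a_0 = 1.
Substitute y = x^r sum a_n x^n and match x^{r+n}. The recurrence is
  D(n) a_n + 4 a_{n-1} + 1 a_{n-2} = 0,  where D(n) = (r+n)(r+n-1) + (-8/3)(r+n) + (8/3).
  a_n = [-4 a_{n-1} - 1 a_{n-2}] / D(n).
Since the indicial polynomial factors as (r - r_1)(r - r_2), D(n) = (r_1 + n - r_1)(r_1 + n - r_2) = n(n + 5/3).
Evaluating step by step (a_0 = 1):
  n = 1: D(1) = 1(1 + 5/3) = 8/3; numerator = -4(1) = -4; a_1 = (-4)/(8/3) = -3/2
  n = 2: D(2) = 2(2 + 5/3) = 22/3; numerator = -4(-3/2) - 1(1) = 5; a_2 = (5)/(22/3) = 15/22
  n = 3: D(3) = 3(3 + 5/3) = 14; numerator = -4(15/22) - 1(-3/2) = -27/22; a_3 = (-27/22)/(14) = -27/308
  n = 4: D(4) = 4(4 + 5/3) = 68/3; numerator = -4(-27/308) - 1(15/22) = -51/154; a_4 = (-51/154)/(68/3) = -9/616
  n = 5: D(5) = 5(5 + 5/3) = 100/3; numerator = -4(-9/616) - 1(-27/308) = 45/308; a_5 = (45/308)/(100/3) = 27/6160

r = 8/3; a_0 = 1; a_1 = -3/2; a_2 = 15/22; a_3 = -27/308; a_4 = -9/616; a_5 = 27/6160


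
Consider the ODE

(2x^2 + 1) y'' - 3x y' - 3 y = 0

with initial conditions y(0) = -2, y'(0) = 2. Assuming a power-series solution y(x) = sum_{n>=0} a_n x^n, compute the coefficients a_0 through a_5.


Ansatz: y(x) = sum_{n>=0} a_n x^n, so y'(x) = sum_{n>=1} n a_n x^(n-1) and y''(x) = sum_{n>=2} n(n-1) a_n x^(n-2).
Substitute into P(x) y'' + Q(x) y' + R(x) y = 0 with P(x) = 2x^2 + 1, Q(x) = -3x, R(x) = -3, and match powers of x.
Initial conditions: a_0 = -2, a_1 = 2.
Setting the coefficient of each power of x to zero and solving order by order (substituting the coefficients already found):
  x^0: 2 a_2 - 3 a_0 = 0  ->  2 a_2 = 3 a_0 = -6  ->  a_2 = -3
  x^1: 6 a_3 - 6 a_1 = 0  ->  6 a_3 = 6 a_1 = 12  ->  a_3 = 2
  x^2: 12 a_4 - 5 a_2 = 0  ->  12 a_4 = 5 a_2 = -15  ->  a_4 = -5/4
  x^3: 20 a_5 = 0  ->  a_5 = 0
Truncated series: y(x) = -2 + 2 x - 3 x^2 + 2 x^3 - (5/4) x^4 + O(x^6).

a_0 = -2; a_1 = 2; a_2 = -3; a_3 = 2; a_4 = -5/4; a_5 = 0


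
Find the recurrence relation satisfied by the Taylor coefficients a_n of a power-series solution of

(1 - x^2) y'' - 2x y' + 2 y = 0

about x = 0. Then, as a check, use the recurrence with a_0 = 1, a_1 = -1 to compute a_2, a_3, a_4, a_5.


Substitute y = sum_n a_n x^n.
(1 - 1 x^2) y'' contributes (n+2)(n+1) a_{n+2} - n(n-1) a_n at x^n.
-2 x y'(x) contributes -2 n a_n at x^n.
2 y(x) contributes 2 a_n at x^n.
Matching x^n: (n+2)(n+1) a_{n+2} + (-n(n-1) - 2 n + 2) a_n = 0.
Thus a_{n+2} = (n(n-1) + 2 n - 2) / ((n+1)(n+2)) * a_n.

Check with a_0 = 1, a_1 = -1 (apply the recurrence for n = 0, 1, 2, 3): a_0 = 1, a_1 = -1, a_2 = -1, a_3 = 0, a_4 = -1/3, a_5 = 0.

a_(n+2) = (n(n-1) + 2 n - 2) / ((n+1)(n+2)) * a_n; check: a_0 = 1, a_1 = -1, a_2 = -1, a_3 = 0, a_4 = -1/3, a_5 = 0


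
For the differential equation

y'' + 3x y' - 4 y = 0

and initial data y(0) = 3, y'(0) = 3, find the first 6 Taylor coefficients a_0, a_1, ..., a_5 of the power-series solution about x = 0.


Ansatz: y(x) = sum_{n>=0} a_n x^n, so y'(x) = sum_{n>=1} n a_n x^(n-1) and y''(x) = sum_{n>=2} n(n-1) a_n x^(n-2).
Substitute into P(x) y'' + Q(x) y' + R(x) y = 0 with P(x) = 1, Q(x) = 3x, R(x) = -4, and match powers of x.
Initial conditions: a_0 = 3, a_1 = 3.
Setting the coefficient of each power of x to zero and solving order by order (substituting the coefficients already found):
  x^0: 2 a_2 - 4 a_0 = 0  ->  2 a_2 = 4 a_0 = 12  ->  a_2 = 6
  x^1: 6 a_3 - a_1 = 0  ->  6 a_3 = a_1 = 3  ->  a_3 = 1/2
  x^2: 12 a_4 + 2 a_2 = 0  ->  12 a_4 = -2 a_2 = -12  ->  a_4 = -1
  x^3: 20 a_5 + 5 a_3 = 0  ->  20 a_5 = -5 a_3 = -5/2  ->  a_5 = -1/8
Truncated series: y(x) = 3 + 3 x + 6 x^2 + (1/2) x^3 - x^4 - (1/8) x^5 + O(x^6).

a_0 = 3; a_1 = 3; a_2 = 6; a_3 = 1/2; a_4 = -1; a_5 = -1/8


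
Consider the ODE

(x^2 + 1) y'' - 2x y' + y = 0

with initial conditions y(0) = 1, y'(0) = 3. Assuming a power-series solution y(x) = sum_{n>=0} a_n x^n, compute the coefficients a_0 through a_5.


Ansatz: y(x) = sum_{n>=0} a_n x^n, so y'(x) = sum_{n>=1} n a_n x^(n-1) and y''(x) = sum_{n>=2} n(n-1) a_n x^(n-2).
Substitute into P(x) y'' + Q(x) y' + R(x) y = 0 with P(x) = x^2 + 1, Q(x) = -2x, R(x) = 1, and match powers of x.
Initial conditions: a_0 = 1, a_1 = 3.
Setting the coefficient of each power of x to zero and solving order by order (substituting the coefficients already found):
  x^0: 2 a_2 + a_0 = 0  ->  2 a_2 = -a_0 = -1  ->  a_2 = -1/2
  x^1: 6 a_3 - a_1 = 0  ->  6 a_3 = a_1 = 3  ->  a_3 = 1/2
  x^2: 12 a_4 - a_2 = 0  ->  12 a_4 = a_2 = -1/2  ->  a_4 = -1/24
  x^3: 20 a_5 + a_3 = 0  ->  20 a_5 = -a_3 = -1/2  ->  a_5 = -1/40
Truncated series: y(x) = 1 + 3 x - (1/2) x^2 + (1/2) x^3 - (1/24) x^4 - (1/40) x^5 + O(x^6).

a_0 = 1; a_1 = 3; a_2 = -1/2; a_3 = 1/2; a_4 = -1/24; a_5 = -1/40
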